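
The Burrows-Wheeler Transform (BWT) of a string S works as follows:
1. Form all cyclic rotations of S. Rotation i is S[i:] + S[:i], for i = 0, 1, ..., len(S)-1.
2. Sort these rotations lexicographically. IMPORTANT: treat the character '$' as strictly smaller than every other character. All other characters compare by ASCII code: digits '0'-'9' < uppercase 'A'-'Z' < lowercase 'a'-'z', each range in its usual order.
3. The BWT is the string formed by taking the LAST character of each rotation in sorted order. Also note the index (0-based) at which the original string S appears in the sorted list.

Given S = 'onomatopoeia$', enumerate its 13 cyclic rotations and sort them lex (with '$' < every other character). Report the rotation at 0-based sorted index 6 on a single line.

Answer: nomatopoeia$o

Derivation:
All 13 rotations (rotation i = S[i:]+S[:i]):
  rot[0] = onomatopoeia$
  rot[1] = nomatopoeia$o
  rot[2] = omatopoeia$on
  rot[3] = matopoeia$ono
  rot[4] = atopoeia$onom
  rot[5] = topoeia$onoma
  rot[6] = opoeia$onomat
  rot[7] = poeia$onomato
  rot[8] = oeia$onomatop
  rot[9] = eia$onomatopo
  rot[10] = ia$onomatopoe
  rot[11] = a$onomatopoei
  rot[12] = $onomatopoeia
Sorted (with $ < everything):
  sorted[0] = $onomatopoeia
  sorted[1] = a$onomatopoei
  sorted[2] = atopoeia$onom
  sorted[3] = eia$onomatopo
  sorted[4] = ia$onomatopoe
  sorted[5] = matopoeia$ono
  sorted[6] = nomatopoeia$o
  sorted[7] = oeia$onomatop
  sorted[8] = omatopoeia$on
  sorted[9] = onomatopoeia$
  sorted[10] = opoeia$onomat
  sorted[11] = poeia$onomato
  sorted[12] = topoeia$onoma
sorted[6] = nomatopoeia$o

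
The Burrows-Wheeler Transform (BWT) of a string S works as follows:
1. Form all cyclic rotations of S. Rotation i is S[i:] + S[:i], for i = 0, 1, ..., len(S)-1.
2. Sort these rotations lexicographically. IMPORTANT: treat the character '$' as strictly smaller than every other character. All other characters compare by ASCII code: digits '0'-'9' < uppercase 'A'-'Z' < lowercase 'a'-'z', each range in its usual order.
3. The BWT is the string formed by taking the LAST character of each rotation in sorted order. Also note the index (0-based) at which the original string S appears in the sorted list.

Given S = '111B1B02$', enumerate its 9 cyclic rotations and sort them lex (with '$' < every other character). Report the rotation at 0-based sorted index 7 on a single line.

All 9 rotations (rotation i = S[i:]+S[:i]):
  rot[0] = 111B1B02$
  rot[1] = 11B1B02$1
  rot[2] = 1B1B02$11
  rot[3] = B1B02$111
  rot[4] = 1B02$111B
  rot[5] = B02$111B1
  rot[6] = 02$111B1B
  rot[7] = 2$111B1B0
  rot[8] = $111B1B02
Sorted (with $ < everything):
  sorted[0] = $111B1B02
  sorted[1] = 02$111B1B
  sorted[2] = 111B1B02$
  sorted[3] = 11B1B02$1
  sorted[4] = 1B02$111B
  sorted[5] = 1B1B02$11
  sorted[6] = 2$111B1B0
  sorted[7] = B02$111B1
  sorted[8] = B1B02$111
sorted[7] = B02$111B1

Answer: B02$111B1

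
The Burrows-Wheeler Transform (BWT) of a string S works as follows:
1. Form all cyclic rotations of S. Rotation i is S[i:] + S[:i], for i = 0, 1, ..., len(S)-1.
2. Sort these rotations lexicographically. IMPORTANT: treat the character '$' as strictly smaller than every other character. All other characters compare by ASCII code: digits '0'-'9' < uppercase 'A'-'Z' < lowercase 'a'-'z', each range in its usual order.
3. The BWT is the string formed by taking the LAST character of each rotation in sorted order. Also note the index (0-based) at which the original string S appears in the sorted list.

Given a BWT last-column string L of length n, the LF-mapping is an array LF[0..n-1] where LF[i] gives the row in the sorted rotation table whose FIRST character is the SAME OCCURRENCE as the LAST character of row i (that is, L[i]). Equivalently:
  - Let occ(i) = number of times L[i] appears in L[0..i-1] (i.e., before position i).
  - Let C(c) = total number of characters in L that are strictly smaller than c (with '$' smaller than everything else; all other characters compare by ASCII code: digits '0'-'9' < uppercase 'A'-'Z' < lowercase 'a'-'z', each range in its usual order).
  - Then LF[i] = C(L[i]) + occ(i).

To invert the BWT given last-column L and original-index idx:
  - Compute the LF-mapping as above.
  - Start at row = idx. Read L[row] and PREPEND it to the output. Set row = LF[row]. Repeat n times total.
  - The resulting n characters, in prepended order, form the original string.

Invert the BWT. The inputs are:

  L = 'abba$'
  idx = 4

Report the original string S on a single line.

Answer: baba$

Derivation:
LF mapping: 1 3 4 2 0
Walk LF starting at row 4, prepending L[row]:
  step 1: row=4, L[4]='$', prepend. Next row=LF[4]=0
  step 2: row=0, L[0]='a', prepend. Next row=LF[0]=1
  step 3: row=1, L[1]='b', prepend. Next row=LF[1]=3
  step 4: row=3, L[3]='a', prepend. Next row=LF[3]=2
  step 5: row=2, L[2]='b', prepend. Next row=LF[2]=4
Reversed output: baba$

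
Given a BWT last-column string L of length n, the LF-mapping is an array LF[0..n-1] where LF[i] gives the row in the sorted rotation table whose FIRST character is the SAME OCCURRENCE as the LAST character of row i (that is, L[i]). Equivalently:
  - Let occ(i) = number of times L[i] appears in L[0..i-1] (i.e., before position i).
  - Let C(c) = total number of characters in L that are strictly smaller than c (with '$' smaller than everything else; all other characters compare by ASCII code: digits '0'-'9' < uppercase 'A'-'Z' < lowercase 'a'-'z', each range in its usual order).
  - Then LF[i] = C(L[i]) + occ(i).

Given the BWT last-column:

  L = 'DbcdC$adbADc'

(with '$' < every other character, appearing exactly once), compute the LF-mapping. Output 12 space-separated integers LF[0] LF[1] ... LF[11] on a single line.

Char counts: '$':1, 'A':1, 'C':1, 'D':2, 'a':1, 'b':2, 'c':2, 'd':2
C (first-col start): C('$')=0, C('A')=1, C('C')=2, C('D')=3, C('a')=5, C('b')=6, C('c')=8, C('d')=10
L[0]='D': occ=0, LF[0]=C('D')+0=3+0=3
L[1]='b': occ=0, LF[1]=C('b')+0=6+0=6
L[2]='c': occ=0, LF[2]=C('c')+0=8+0=8
L[3]='d': occ=0, LF[3]=C('d')+0=10+0=10
L[4]='C': occ=0, LF[4]=C('C')+0=2+0=2
L[5]='$': occ=0, LF[5]=C('$')+0=0+0=0
L[6]='a': occ=0, LF[6]=C('a')+0=5+0=5
L[7]='d': occ=1, LF[7]=C('d')+1=10+1=11
L[8]='b': occ=1, LF[8]=C('b')+1=6+1=7
L[9]='A': occ=0, LF[9]=C('A')+0=1+0=1
L[10]='D': occ=1, LF[10]=C('D')+1=3+1=4
L[11]='c': occ=1, LF[11]=C('c')+1=8+1=9

Answer: 3 6 8 10 2 0 5 11 7 1 4 9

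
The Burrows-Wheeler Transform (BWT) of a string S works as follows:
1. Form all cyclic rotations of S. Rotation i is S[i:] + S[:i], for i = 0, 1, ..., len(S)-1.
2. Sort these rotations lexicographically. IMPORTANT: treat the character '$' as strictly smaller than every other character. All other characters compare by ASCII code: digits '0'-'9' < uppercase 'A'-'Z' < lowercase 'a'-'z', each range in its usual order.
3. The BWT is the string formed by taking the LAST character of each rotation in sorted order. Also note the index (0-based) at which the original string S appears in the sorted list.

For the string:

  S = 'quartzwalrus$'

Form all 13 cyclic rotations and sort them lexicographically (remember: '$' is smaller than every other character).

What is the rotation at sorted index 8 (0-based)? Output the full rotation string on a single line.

All 13 rotations (rotation i = S[i:]+S[:i]):
  rot[0] = quartzwalrus$
  rot[1] = uartzwalrus$q
  rot[2] = artzwalrus$qu
  rot[3] = rtzwalrus$qua
  rot[4] = tzwalrus$quar
  rot[5] = zwalrus$quart
  rot[6] = walrus$quartz
  rot[7] = alrus$quartzw
  rot[8] = lrus$quartzwa
  rot[9] = rus$quartzwal
  rot[10] = us$quartzwalr
  rot[11] = s$quartzwalru
  rot[12] = $quartzwalrus
Sorted (with $ < everything):
  sorted[0] = $quartzwalrus
  sorted[1] = alrus$quartzw
  sorted[2] = artzwalrus$qu
  sorted[3] = lrus$quartzwa
  sorted[4] = quartzwalrus$
  sorted[5] = rtzwalrus$qua
  sorted[6] = rus$quartzwal
  sorted[7] = s$quartzwalru
  sorted[8] = tzwalrus$quar
  sorted[9] = uartzwalrus$q
  sorted[10] = us$quartzwalr
  sorted[11] = walrus$quartz
  sorted[12] = zwalrus$quart
sorted[8] = tzwalrus$quar

Answer: tzwalrus$quar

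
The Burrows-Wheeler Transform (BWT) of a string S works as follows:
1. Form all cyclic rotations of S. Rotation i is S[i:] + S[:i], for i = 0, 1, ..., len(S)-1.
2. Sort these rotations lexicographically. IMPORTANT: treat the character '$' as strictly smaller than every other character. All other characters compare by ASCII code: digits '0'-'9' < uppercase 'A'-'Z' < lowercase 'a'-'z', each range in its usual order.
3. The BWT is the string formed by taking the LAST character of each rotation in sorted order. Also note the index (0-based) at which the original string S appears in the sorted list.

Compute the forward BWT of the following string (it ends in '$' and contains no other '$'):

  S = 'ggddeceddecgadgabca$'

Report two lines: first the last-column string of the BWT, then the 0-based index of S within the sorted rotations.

All 20 rotations (rotation i = S[i:]+S[:i]):
  rot[0] = ggddeceddecgadgabca$
  rot[1] = gddeceddecgadgabca$g
  rot[2] = ddeceddecgadgabca$gg
  rot[3] = deceddecgadgabca$ggd
  rot[4] = eceddecgadgabca$ggdd
  rot[5] = ceddecgadgabca$ggdde
  rot[6] = eddecgadgabca$ggddec
  rot[7] = ddecgadgabca$ggddece
  rot[8] = decgadgabca$ggddeced
  rot[9] = ecgadgabca$ggddecedd
  rot[10] = cgadgabca$ggddecedde
  rot[11] = gadgabca$ggddeceddec
  rot[12] = adgabca$ggddeceddecg
  rot[13] = dgabca$ggddeceddecga
  rot[14] = gabca$ggddeceddecgad
  rot[15] = abca$ggddeceddecgadg
  rot[16] = bca$ggddeceddecgadga
  rot[17] = ca$ggddeceddecgadgab
  rot[18] = a$ggddeceddecgadgabc
  rot[19] = $ggddeceddecgadgabca
Sorted (with $ < everything):
  sorted[0] = $ggddeceddecgadgabca  (last char: 'a')
  sorted[1] = a$ggddeceddecgadgabc  (last char: 'c')
  sorted[2] = abca$ggddeceddecgadg  (last char: 'g')
  sorted[3] = adgabca$ggddeceddecg  (last char: 'g')
  sorted[4] = bca$ggddeceddecgadga  (last char: 'a')
  sorted[5] = ca$ggddeceddecgadgab  (last char: 'b')
  sorted[6] = ceddecgadgabca$ggdde  (last char: 'e')
  sorted[7] = cgadgabca$ggddecedde  (last char: 'e')
  sorted[8] = ddeceddecgadgabca$gg  (last char: 'g')
  sorted[9] = ddecgadgabca$ggddece  (last char: 'e')
  sorted[10] = deceddecgadgabca$ggd  (last char: 'd')
  sorted[11] = decgadgabca$ggddeced  (last char: 'd')
  sorted[12] = dgabca$ggddeceddecga  (last char: 'a')
  sorted[13] = eceddecgadgabca$ggdd  (last char: 'd')
  sorted[14] = ecgadgabca$ggddecedd  (last char: 'd')
  sorted[15] = eddecgadgabca$ggddec  (last char: 'c')
  sorted[16] = gabca$ggddeceddecgad  (last char: 'd')
  sorted[17] = gadgabca$ggddeceddec  (last char: 'c')
  sorted[18] = gddeceddecgadgabca$g  (last char: 'g')
  sorted[19] = ggddeceddecgadgabca$  (last char: '$')
Last column: acggabeegeddaddcdcg$
Original string S is at sorted index 19

Answer: acggabeegeddaddcdcg$
19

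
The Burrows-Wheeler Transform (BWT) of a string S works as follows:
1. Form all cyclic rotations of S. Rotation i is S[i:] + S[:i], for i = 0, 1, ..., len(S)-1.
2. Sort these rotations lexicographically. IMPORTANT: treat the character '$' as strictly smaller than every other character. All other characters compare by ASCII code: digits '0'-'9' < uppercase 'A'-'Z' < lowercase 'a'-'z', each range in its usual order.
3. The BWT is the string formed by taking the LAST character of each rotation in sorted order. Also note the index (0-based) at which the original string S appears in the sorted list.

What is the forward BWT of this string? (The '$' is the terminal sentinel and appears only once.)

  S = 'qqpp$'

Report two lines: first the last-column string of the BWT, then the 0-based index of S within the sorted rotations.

Answer: ppqq$
4

Derivation:
All 5 rotations (rotation i = S[i:]+S[:i]):
  rot[0] = qqpp$
  rot[1] = qpp$q
  rot[2] = pp$qq
  rot[3] = p$qqp
  rot[4] = $qqpp
Sorted (with $ < everything):
  sorted[0] = $qqpp  (last char: 'p')
  sorted[1] = p$qqp  (last char: 'p')
  sorted[2] = pp$qq  (last char: 'q')
  sorted[3] = qpp$q  (last char: 'q')
  sorted[4] = qqpp$  (last char: '$')
Last column: ppqq$
Original string S is at sorted index 4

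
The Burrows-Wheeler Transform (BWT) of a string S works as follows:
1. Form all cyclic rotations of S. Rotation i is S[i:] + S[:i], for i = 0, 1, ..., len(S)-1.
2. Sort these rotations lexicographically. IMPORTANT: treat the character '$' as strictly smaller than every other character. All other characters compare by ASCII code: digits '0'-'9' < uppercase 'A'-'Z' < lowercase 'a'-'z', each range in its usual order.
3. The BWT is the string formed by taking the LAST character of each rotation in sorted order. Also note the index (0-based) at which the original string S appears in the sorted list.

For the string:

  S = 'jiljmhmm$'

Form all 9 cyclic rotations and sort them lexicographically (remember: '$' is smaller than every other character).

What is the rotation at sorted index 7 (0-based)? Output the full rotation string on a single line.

Answer: mhmm$jilj

Derivation:
All 9 rotations (rotation i = S[i:]+S[:i]):
  rot[0] = jiljmhmm$
  rot[1] = iljmhmm$j
  rot[2] = ljmhmm$ji
  rot[3] = jmhmm$jil
  rot[4] = mhmm$jilj
  rot[5] = hmm$jiljm
  rot[6] = mm$jiljmh
  rot[7] = m$jiljmhm
  rot[8] = $jiljmhmm
Sorted (with $ < everything):
  sorted[0] = $jiljmhmm
  sorted[1] = hmm$jiljm
  sorted[2] = iljmhmm$j
  sorted[3] = jiljmhmm$
  sorted[4] = jmhmm$jil
  sorted[5] = ljmhmm$ji
  sorted[6] = m$jiljmhm
  sorted[7] = mhmm$jilj
  sorted[8] = mm$jiljmh
sorted[7] = mhmm$jilj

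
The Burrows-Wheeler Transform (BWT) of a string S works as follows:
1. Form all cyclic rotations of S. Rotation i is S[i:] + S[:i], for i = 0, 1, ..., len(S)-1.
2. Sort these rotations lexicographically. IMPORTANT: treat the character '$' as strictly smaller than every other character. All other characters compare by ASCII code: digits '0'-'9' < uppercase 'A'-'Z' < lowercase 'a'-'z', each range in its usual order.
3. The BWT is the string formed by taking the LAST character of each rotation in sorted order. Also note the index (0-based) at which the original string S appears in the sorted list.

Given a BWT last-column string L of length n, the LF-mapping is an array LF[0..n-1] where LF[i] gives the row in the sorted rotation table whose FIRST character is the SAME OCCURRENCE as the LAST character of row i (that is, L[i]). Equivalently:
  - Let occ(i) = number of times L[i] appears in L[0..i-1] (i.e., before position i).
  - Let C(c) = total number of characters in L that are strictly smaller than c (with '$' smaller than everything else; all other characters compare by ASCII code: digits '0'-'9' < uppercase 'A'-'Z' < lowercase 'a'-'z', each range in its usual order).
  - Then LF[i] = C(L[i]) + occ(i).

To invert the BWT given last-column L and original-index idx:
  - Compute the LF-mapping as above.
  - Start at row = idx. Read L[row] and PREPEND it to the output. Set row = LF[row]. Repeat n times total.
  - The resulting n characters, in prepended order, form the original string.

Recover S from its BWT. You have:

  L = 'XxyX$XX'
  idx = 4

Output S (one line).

Answer: XyXXxX$

Derivation:
LF mapping: 1 5 6 2 0 3 4
Walk LF starting at row 4, prepending L[row]:
  step 1: row=4, L[4]='$', prepend. Next row=LF[4]=0
  step 2: row=0, L[0]='X', prepend. Next row=LF[0]=1
  step 3: row=1, L[1]='x', prepend. Next row=LF[1]=5
  step 4: row=5, L[5]='X', prepend. Next row=LF[5]=3
  step 5: row=3, L[3]='X', prepend. Next row=LF[3]=2
  step 6: row=2, L[2]='y', prepend. Next row=LF[2]=6
  step 7: row=6, L[6]='X', prepend. Next row=LF[6]=4
Reversed output: XyXXxX$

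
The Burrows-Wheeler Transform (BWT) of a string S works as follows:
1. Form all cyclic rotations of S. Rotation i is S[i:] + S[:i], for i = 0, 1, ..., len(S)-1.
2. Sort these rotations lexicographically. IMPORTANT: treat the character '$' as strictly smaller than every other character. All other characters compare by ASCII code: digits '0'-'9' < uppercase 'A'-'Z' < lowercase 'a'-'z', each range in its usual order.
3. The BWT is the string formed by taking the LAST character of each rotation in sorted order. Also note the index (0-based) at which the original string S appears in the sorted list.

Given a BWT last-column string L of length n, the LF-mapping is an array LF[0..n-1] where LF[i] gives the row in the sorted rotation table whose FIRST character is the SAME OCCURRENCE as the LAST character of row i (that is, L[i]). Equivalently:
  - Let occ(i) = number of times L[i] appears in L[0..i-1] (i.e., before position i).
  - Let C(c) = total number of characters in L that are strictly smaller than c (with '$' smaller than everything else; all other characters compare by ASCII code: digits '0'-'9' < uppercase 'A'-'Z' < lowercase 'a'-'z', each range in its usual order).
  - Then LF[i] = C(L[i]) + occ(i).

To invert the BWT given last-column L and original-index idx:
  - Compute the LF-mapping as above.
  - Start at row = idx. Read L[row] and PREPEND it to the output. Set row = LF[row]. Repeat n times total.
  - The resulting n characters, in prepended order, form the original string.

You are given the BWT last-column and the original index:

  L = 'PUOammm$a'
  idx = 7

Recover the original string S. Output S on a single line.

LF mapping: 2 3 1 4 6 7 8 0 5
Walk LF starting at row 7, prepending L[row]:
  step 1: row=7, L[7]='$', prepend. Next row=LF[7]=0
  step 2: row=0, L[0]='P', prepend. Next row=LF[0]=2
  step 3: row=2, L[2]='O', prepend. Next row=LF[2]=1
  step 4: row=1, L[1]='U', prepend. Next row=LF[1]=3
  step 5: row=3, L[3]='a', prepend. Next row=LF[3]=4
  step 6: row=4, L[4]='m', prepend. Next row=LF[4]=6
  step 7: row=6, L[6]='m', prepend. Next row=LF[6]=8
  step 8: row=8, L[8]='a', prepend. Next row=LF[8]=5
  step 9: row=5, L[5]='m', prepend. Next row=LF[5]=7
Reversed output: mammaUOP$

Answer: mammaUOP$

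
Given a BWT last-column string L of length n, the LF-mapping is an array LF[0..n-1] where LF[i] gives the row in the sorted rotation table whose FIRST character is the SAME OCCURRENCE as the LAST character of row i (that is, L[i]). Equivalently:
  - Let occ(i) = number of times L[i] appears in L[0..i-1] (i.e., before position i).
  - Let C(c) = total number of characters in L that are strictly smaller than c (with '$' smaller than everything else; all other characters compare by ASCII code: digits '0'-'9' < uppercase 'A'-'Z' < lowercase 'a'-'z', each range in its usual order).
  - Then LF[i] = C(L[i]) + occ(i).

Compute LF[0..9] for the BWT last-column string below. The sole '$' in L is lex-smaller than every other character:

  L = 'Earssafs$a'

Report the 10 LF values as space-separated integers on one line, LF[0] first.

Answer: 1 2 6 7 8 3 5 9 0 4

Derivation:
Char counts: '$':1, 'E':1, 'a':3, 'f':1, 'r':1, 's':3
C (first-col start): C('$')=0, C('E')=1, C('a')=2, C('f')=5, C('r')=6, C('s')=7
L[0]='E': occ=0, LF[0]=C('E')+0=1+0=1
L[1]='a': occ=0, LF[1]=C('a')+0=2+0=2
L[2]='r': occ=0, LF[2]=C('r')+0=6+0=6
L[3]='s': occ=0, LF[3]=C('s')+0=7+0=7
L[4]='s': occ=1, LF[4]=C('s')+1=7+1=8
L[5]='a': occ=1, LF[5]=C('a')+1=2+1=3
L[6]='f': occ=0, LF[6]=C('f')+0=5+0=5
L[7]='s': occ=2, LF[7]=C('s')+2=7+2=9
L[8]='$': occ=0, LF[8]=C('$')+0=0+0=0
L[9]='a': occ=2, LF[9]=C('a')+2=2+2=4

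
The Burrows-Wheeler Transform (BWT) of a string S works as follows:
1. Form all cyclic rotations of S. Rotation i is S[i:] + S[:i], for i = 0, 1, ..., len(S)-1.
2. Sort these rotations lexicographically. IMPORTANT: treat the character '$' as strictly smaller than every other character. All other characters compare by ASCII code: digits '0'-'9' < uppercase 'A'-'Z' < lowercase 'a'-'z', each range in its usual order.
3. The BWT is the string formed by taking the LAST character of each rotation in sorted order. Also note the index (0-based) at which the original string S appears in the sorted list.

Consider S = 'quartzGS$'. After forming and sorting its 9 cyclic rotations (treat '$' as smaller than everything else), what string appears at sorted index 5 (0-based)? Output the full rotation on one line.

Answer: rtzGS$qua

Derivation:
All 9 rotations (rotation i = S[i:]+S[:i]):
  rot[0] = quartzGS$
  rot[1] = uartzGS$q
  rot[2] = artzGS$qu
  rot[3] = rtzGS$qua
  rot[4] = tzGS$quar
  rot[5] = zGS$quart
  rot[6] = GS$quartz
  rot[7] = S$quartzG
  rot[8] = $quartzGS
Sorted (with $ < everything):
  sorted[0] = $quartzGS
  sorted[1] = GS$quartz
  sorted[2] = S$quartzG
  sorted[3] = artzGS$qu
  sorted[4] = quartzGS$
  sorted[5] = rtzGS$qua
  sorted[6] = tzGS$quar
  sorted[7] = uartzGS$q
  sorted[8] = zGS$quart
sorted[5] = rtzGS$qua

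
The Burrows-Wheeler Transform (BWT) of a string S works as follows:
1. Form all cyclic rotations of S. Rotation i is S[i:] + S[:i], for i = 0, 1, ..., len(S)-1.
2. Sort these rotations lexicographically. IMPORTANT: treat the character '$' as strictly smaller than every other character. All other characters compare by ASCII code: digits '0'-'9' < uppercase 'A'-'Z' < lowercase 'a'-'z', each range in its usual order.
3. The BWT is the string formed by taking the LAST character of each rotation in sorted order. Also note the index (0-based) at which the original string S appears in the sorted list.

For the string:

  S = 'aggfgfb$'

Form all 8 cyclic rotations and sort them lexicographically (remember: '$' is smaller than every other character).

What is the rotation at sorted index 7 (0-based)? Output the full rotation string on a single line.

Answer: ggfgfb$a

Derivation:
All 8 rotations (rotation i = S[i:]+S[:i]):
  rot[0] = aggfgfb$
  rot[1] = ggfgfb$a
  rot[2] = gfgfb$ag
  rot[3] = fgfb$agg
  rot[4] = gfb$aggf
  rot[5] = fb$aggfg
  rot[6] = b$aggfgf
  rot[7] = $aggfgfb
Sorted (with $ < everything):
  sorted[0] = $aggfgfb
  sorted[1] = aggfgfb$
  sorted[2] = b$aggfgf
  sorted[3] = fb$aggfg
  sorted[4] = fgfb$agg
  sorted[5] = gfb$aggf
  sorted[6] = gfgfb$ag
  sorted[7] = ggfgfb$a
sorted[7] = ggfgfb$a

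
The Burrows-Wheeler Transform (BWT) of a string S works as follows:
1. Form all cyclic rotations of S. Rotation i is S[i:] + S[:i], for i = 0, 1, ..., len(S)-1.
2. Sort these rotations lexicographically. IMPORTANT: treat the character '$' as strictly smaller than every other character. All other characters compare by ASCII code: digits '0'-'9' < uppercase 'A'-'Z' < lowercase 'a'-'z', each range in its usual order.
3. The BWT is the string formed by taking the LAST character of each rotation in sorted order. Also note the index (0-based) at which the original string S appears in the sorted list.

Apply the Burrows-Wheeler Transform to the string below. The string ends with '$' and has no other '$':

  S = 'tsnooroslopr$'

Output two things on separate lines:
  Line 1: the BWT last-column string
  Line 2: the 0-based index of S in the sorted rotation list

All 13 rotations (rotation i = S[i:]+S[:i]):
  rot[0] = tsnooroslopr$
  rot[1] = snooroslopr$t
  rot[2] = nooroslopr$ts
  rot[3] = ooroslopr$tsn
  rot[4] = oroslopr$tsno
  rot[5] = roslopr$tsnoo
  rot[6] = oslopr$tsnoor
  rot[7] = slopr$tsnooro
  rot[8] = lopr$tsnooros
  rot[9] = opr$tsnoorosl
  rot[10] = pr$tsnooroslo
  rot[11] = r$tsnooroslop
  rot[12] = $tsnooroslopr
Sorted (with $ < everything):
  sorted[0] = $tsnooroslopr  (last char: 'r')
  sorted[1] = lopr$tsnooros  (last char: 's')
  sorted[2] = nooroslopr$ts  (last char: 's')
  sorted[3] = ooroslopr$tsn  (last char: 'n')
  sorted[4] = opr$tsnoorosl  (last char: 'l')
  sorted[5] = oroslopr$tsno  (last char: 'o')
  sorted[6] = oslopr$tsnoor  (last char: 'r')
  sorted[7] = pr$tsnooroslo  (last char: 'o')
  sorted[8] = r$tsnooroslop  (last char: 'p')
  sorted[9] = roslopr$tsnoo  (last char: 'o')
  sorted[10] = slopr$tsnooro  (last char: 'o')
  sorted[11] = snooroslopr$t  (last char: 't')
  sorted[12] = tsnooroslopr$  (last char: '$')
Last column: rssnloropoot$
Original string S is at sorted index 12

Answer: rssnloropoot$
12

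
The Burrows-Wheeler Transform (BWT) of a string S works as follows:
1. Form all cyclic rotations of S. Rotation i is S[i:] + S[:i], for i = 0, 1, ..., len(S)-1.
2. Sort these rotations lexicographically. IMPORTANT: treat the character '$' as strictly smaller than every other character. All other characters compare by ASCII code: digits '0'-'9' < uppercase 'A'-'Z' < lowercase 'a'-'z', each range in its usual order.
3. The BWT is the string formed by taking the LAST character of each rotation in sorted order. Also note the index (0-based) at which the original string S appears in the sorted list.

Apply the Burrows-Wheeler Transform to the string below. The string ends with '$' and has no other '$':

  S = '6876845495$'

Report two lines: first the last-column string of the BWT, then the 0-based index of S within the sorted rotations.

Answer: 585947$8664
6

Derivation:
All 11 rotations (rotation i = S[i:]+S[:i]):
  rot[0] = 6876845495$
  rot[1] = 876845495$6
  rot[2] = 76845495$68
  rot[3] = 6845495$687
  rot[4] = 845495$6876
  rot[5] = 45495$68768
  rot[6] = 5495$687684
  rot[7] = 495$6876845
  rot[8] = 95$68768454
  rot[9] = 5$687684549
  rot[10] = $6876845495
Sorted (with $ < everything):
  sorted[0] = $6876845495  (last char: '5')
  sorted[1] = 45495$68768  (last char: '8')
  sorted[2] = 495$6876845  (last char: '5')
  sorted[3] = 5$687684549  (last char: '9')
  sorted[4] = 5495$687684  (last char: '4')
  sorted[5] = 6845495$687  (last char: '7')
  sorted[6] = 6876845495$  (last char: '$')
  sorted[7] = 76845495$68  (last char: '8')
  sorted[8] = 845495$6876  (last char: '6')
  sorted[9] = 876845495$6  (last char: '6')
  sorted[10] = 95$68768454  (last char: '4')
Last column: 585947$8664
Original string S is at sorted index 6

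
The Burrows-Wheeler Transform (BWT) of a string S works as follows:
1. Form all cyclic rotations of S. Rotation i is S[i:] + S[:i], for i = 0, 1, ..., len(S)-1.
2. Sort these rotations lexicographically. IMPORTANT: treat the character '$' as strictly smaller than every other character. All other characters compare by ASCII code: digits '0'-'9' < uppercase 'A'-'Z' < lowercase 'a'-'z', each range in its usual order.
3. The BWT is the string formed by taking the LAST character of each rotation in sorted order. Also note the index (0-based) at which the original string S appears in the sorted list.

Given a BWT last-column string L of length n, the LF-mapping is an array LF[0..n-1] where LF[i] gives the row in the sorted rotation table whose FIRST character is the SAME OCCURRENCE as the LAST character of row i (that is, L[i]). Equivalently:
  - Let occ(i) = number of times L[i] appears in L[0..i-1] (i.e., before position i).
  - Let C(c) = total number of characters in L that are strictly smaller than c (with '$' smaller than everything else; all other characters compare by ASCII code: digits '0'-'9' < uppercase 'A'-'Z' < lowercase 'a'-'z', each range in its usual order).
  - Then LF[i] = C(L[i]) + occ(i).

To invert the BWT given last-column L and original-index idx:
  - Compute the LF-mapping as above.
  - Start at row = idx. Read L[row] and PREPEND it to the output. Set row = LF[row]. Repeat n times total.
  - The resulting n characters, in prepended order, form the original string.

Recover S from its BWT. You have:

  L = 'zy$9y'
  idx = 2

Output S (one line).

LF mapping: 4 2 0 1 3
Walk LF starting at row 2, prepending L[row]:
  step 1: row=2, L[2]='$', prepend. Next row=LF[2]=0
  step 2: row=0, L[0]='z', prepend. Next row=LF[0]=4
  step 3: row=4, L[4]='y', prepend. Next row=LF[4]=3
  step 4: row=3, L[3]='9', prepend. Next row=LF[3]=1
  step 5: row=1, L[1]='y', prepend. Next row=LF[1]=2
Reversed output: y9yz$

Answer: y9yz$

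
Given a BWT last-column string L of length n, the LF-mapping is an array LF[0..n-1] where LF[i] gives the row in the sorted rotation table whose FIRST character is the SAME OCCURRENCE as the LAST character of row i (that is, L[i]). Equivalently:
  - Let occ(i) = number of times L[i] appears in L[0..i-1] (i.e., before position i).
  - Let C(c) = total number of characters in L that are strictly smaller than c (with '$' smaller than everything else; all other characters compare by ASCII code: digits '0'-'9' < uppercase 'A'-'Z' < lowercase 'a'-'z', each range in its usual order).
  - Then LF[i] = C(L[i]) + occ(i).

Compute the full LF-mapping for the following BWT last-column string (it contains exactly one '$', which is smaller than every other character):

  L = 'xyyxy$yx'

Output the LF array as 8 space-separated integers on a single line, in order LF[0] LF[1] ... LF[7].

Answer: 1 4 5 2 6 0 7 3

Derivation:
Char counts: '$':1, 'x':3, 'y':4
C (first-col start): C('$')=0, C('x')=1, C('y')=4
L[0]='x': occ=0, LF[0]=C('x')+0=1+0=1
L[1]='y': occ=0, LF[1]=C('y')+0=4+0=4
L[2]='y': occ=1, LF[2]=C('y')+1=4+1=5
L[3]='x': occ=1, LF[3]=C('x')+1=1+1=2
L[4]='y': occ=2, LF[4]=C('y')+2=4+2=6
L[5]='$': occ=0, LF[5]=C('$')+0=0+0=0
L[6]='y': occ=3, LF[6]=C('y')+3=4+3=7
L[7]='x': occ=2, LF[7]=C('x')+2=1+2=3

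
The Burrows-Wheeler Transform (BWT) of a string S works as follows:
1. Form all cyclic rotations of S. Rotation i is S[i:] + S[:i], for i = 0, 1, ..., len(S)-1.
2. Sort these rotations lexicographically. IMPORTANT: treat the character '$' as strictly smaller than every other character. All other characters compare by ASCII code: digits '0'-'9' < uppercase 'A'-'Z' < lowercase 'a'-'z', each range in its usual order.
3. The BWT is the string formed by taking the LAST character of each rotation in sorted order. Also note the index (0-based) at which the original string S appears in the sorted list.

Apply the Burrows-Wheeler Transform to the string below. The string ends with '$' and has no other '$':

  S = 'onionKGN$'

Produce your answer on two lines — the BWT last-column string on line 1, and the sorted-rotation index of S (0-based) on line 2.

All 9 rotations (rotation i = S[i:]+S[:i]):
  rot[0] = onionKGN$
  rot[1] = nionKGN$o
  rot[2] = ionKGN$on
  rot[3] = onKGN$oni
  rot[4] = nKGN$onio
  rot[5] = KGN$onion
  rot[6] = GN$onionK
  rot[7] = N$onionKG
  rot[8] = $onionKGN
Sorted (with $ < everything):
  sorted[0] = $onionKGN  (last char: 'N')
  sorted[1] = GN$onionK  (last char: 'K')
  sorted[2] = KGN$onion  (last char: 'n')
  sorted[3] = N$onionKG  (last char: 'G')
  sorted[4] = ionKGN$on  (last char: 'n')
  sorted[5] = nKGN$onio  (last char: 'o')
  sorted[6] = nionKGN$o  (last char: 'o')
  sorted[7] = onKGN$oni  (last char: 'i')
  sorted[8] = onionKGN$  (last char: '$')
Last column: NKnGnooi$
Original string S is at sorted index 8

Answer: NKnGnooi$
8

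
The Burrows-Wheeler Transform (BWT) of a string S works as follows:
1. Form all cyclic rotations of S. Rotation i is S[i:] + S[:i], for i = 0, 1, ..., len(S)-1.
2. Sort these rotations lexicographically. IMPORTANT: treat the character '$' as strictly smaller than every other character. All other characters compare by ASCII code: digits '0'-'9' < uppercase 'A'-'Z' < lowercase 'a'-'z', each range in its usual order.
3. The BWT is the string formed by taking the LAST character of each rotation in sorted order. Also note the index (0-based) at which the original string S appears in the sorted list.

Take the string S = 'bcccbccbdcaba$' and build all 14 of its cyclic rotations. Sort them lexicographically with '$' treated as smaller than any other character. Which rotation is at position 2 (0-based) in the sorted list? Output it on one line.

All 14 rotations (rotation i = S[i:]+S[:i]):
  rot[0] = bcccbccbdcaba$
  rot[1] = cccbccbdcaba$b
  rot[2] = ccbccbdcaba$bc
  rot[3] = cbccbdcaba$bcc
  rot[4] = bccbdcaba$bccc
  rot[5] = ccbdcaba$bcccb
  rot[6] = cbdcaba$bcccbc
  rot[7] = bdcaba$bcccbcc
  rot[8] = dcaba$bcccbccb
  rot[9] = caba$bcccbccbd
  rot[10] = aba$bcccbccbdc
  rot[11] = ba$bcccbccbdca
  rot[12] = a$bcccbccbdcab
  rot[13] = $bcccbccbdcaba
Sorted (with $ < everything):
  sorted[0] = $bcccbccbdcaba
  sorted[1] = a$bcccbccbdcab
  sorted[2] = aba$bcccbccbdc
  sorted[3] = ba$bcccbccbdca
  sorted[4] = bccbdcaba$bccc
  sorted[5] = bcccbccbdcaba$
  sorted[6] = bdcaba$bcccbcc
  sorted[7] = caba$bcccbccbd
  sorted[8] = cbccbdcaba$bcc
  sorted[9] = cbdcaba$bcccbc
  sorted[10] = ccbccbdcaba$bc
  sorted[11] = ccbdcaba$bcccb
  sorted[12] = cccbccbdcaba$b
  sorted[13] = dcaba$bcccbccb
sorted[2] = aba$bcccbccbdc

Answer: aba$bcccbccbdc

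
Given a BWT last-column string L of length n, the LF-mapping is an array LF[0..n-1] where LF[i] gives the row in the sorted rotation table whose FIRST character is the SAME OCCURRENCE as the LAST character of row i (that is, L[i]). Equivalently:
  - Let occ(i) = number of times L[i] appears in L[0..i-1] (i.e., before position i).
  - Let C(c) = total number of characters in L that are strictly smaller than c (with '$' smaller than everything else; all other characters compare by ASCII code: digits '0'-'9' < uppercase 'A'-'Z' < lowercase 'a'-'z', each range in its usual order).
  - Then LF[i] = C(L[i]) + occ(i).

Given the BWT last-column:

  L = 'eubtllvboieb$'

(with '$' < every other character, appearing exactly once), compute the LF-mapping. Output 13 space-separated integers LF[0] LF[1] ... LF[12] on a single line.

Answer: 4 11 1 10 7 8 12 2 9 6 5 3 0

Derivation:
Char counts: '$':1, 'b':3, 'e':2, 'i':1, 'l':2, 'o':1, 't':1, 'u':1, 'v':1
C (first-col start): C('$')=0, C('b')=1, C('e')=4, C('i')=6, C('l')=7, C('o')=9, C('t')=10, C('u')=11, C('v')=12
L[0]='e': occ=0, LF[0]=C('e')+0=4+0=4
L[1]='u': occ=0, LF[1]=C('u')+0=11+0=11
L[2]='b': occ=0, LF[2]=C('b')+0=1+0=1
L[3]='t': occ=0, LF[3]=C('t')+0=10+0=10
L[4]='l': occ=0, LF[4]=C('l')+0=7+0=7
L[5]='l': occ=1, LF[5]=C('l')+1=7+1=8
L[6]='v': occ=0, LF[6]=C('v')+0=12+0=12
L[7]='b': occ=1, LF[7]=C('b')+1=1+1=2
L[8]='o': occ=0, LF[8]=C('o')+0=9+0=9
L[9]='i': occ=0, LF[9]=C('i')+0=6+0=6
L[10]='e': occ=1, LF[10]=C('e')+1=4+1=5
L[11]='b': occ=2, LF[11]=C('b')+2=1+2=3
L[12]='$': occ=0, LF[12]=C('$')+0=0+0=0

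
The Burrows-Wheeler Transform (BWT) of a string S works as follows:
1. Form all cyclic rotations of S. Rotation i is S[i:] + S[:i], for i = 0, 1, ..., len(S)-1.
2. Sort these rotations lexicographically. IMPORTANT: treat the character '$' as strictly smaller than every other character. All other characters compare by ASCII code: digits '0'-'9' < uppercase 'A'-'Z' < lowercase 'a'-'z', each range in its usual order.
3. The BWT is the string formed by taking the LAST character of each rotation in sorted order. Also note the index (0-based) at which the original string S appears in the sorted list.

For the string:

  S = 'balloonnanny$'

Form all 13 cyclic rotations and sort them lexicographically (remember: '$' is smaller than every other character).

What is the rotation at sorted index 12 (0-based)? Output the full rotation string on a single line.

Answer: y$balloonnann

Derivation:
All 13 rotations (rotation i = S[i:]+S[:i]):
  rot[0] = balloonnanny$
  rot[1] = alloonnanny$b
  rot[2] = lloonnanny$ba
  rot[3] = loonnanny$bal
  rot[4] = oonnanny$ball
  rot[5] = onnanny$ballo
  rot[6] = nnanny$balloo
  rot[7] = nanny$balloon
  rot[8] = anny$balloonn
  rot[9] = nny$balloonna
  rot[10] = ny$balloonnan
  rot[11] = y$balloonnann
  rot[12] = $balloonnanny
Sorted (with $ < everything):
  sorted[0] = $balloonnanny
  sorted[1] = alloonnanny$b
  sorted[2] = anny$balloonn
  sorted[3] = balloonnanny$
  sorted[4] = lloonnanny$ba
  sorted[5] = loonnanny$bal
  sorted[6] = nanny$balloon
  sorted[7] = nnanny$balloo
  sorted[8] = nny$balloonna
  sorted[9] = ny$balloonnan
  sorted[10] = onnanny$ballo
  sorted[11] = oonnanny$ball
  sorted[12] = y$balloonnann
sorted[12] = y$balloonnann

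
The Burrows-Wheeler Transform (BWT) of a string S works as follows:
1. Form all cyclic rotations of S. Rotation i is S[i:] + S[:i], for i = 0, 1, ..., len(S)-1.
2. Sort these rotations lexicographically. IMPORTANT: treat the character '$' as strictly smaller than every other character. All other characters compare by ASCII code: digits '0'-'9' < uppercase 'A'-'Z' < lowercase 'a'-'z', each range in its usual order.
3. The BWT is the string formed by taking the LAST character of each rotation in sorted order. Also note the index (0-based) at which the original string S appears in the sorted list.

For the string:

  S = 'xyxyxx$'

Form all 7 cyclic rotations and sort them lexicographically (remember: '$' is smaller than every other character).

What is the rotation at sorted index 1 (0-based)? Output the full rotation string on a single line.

All 7 rotations (rotation i = S[i:]+S[:i]):
  rot[0] = xyxyxx$
  rot[1] = yxyxx$x
  rot[2] = xyxx$xy
  rot[3] = yxx$xyx
  rot[4] = xx$xyxy
  rot[5] = x$xyxyx
  rot[6] = $xyxyxx
Sorted (with $ < everything):
  sorted[0] = $xyxyxx
  sorted[1] = x$xyxyx
  sorted[2] = xx$xyxy
  sorted[3] = xyxx$xy
  sorted[4] = xyxyxx$
  sorted[5] = yxx$xyx
  sorted[6] = yxyxx$x
sorted[1] = x$xyxyx

Answer: x$xyxyx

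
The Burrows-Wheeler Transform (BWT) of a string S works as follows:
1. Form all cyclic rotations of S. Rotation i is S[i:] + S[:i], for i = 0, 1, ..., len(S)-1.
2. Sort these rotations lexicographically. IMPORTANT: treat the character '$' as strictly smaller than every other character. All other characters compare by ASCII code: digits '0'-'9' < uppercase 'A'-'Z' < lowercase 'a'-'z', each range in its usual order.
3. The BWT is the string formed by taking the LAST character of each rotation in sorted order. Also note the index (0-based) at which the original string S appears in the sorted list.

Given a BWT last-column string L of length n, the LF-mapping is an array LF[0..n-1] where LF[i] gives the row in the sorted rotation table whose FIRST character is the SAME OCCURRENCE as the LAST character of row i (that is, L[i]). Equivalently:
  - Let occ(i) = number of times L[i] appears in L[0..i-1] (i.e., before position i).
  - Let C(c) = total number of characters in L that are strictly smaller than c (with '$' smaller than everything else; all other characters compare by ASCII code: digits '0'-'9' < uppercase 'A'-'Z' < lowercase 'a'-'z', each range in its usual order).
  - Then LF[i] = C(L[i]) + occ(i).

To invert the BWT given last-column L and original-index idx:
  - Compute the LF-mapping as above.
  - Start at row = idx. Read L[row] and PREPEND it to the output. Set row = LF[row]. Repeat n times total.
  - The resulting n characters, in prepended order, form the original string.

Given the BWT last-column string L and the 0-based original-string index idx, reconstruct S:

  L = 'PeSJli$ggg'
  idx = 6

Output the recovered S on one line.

LF mapping: 2 4 3 1 9 8 0 5 6 7
Walk LF starting at row 6, prepending L[row]:
  step 1: row=6, L[6]='$', prepend. Next row=LF[6]=0
  step 2: row=0, L[0]='P', prepend. Next row=LF[0]=2
  step 3: row=2, L[2]='S', prepend. Next row=LF[2]=3
  step 4: row=3, L[3]='J', prepend. Next row=LF[3]=1
  step 5: row=1, L[1]='e', prepend. Next row=LF[1]=4
  step 6: row=4, L[4]='l', prepend. Next row=LF[4]=9
  step 7: row=9, L[9]='g', prepend. Next row=LF[9]=7
  step 8: row=7, L[7]='g', prepend. Next row=LF[7]=5
  step 9: row=5, L[5]='i', prepend. Next row=LF[5]=8
  step 10: row=8, L[8]='g', prepend. Next row=LF[8]=6
Reversed output: giggleJSP$

Answer: giggleJSP$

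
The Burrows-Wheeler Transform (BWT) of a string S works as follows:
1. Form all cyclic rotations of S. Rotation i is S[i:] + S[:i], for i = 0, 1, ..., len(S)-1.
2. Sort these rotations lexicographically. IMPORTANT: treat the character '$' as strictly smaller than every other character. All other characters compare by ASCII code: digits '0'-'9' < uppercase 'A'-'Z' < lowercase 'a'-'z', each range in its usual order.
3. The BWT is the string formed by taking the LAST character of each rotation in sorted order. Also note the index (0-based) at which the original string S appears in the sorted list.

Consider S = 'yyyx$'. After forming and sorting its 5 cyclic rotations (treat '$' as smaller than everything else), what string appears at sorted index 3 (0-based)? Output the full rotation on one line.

Answer: yyx$y

Derivation:
All 5 rotations (rotation i = S[i:]+S[:i]):
  rot[0] = yyyx$
  rot[1] = yyx$y
  rot[2] = yx$yy
  rot[3] = x$yyy
  rot[4] = $yyyx
Sorted (with $ < everything):
  sorted[0] = $yyyx
  sorted[1] = x$yyy
  sorted[2] = yx$yy
  sorted[3] = yyx$y
  sorted[4] = yyyx$
sorted[3] = yyx$y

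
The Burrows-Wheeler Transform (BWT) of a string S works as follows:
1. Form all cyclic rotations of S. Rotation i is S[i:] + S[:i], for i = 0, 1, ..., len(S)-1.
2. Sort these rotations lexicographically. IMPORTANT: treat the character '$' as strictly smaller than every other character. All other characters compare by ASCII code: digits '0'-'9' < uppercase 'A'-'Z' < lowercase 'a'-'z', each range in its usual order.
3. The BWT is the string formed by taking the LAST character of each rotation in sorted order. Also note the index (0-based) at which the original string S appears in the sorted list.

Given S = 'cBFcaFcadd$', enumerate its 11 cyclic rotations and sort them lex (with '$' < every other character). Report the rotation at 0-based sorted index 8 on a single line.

Answer: cadd$cBFcaF

Derivation:
All 11 rotations (rotation i = S[i:]+S[:i]):
  rot[0] = cBFcaFcadd$
  rot[1] = BFcaFcadd$c
  rot[2] = FcaFcadd$cB
  rot[3] = caFcadd$cBF
  rot[4] = aFcadd$cBFc
  rot[5] = Fcadd$cBFca
  rot[6] = cadd$cBFcaF
  rot[7] = add$cBFcaFc
  rot[8] = dd$cBFcaFca
  rot[9] = d$cBFcaFcad
  rot[10] = $cBFcaFcadd
Sorted (with $ < everything):
  sorted[0] = $cBFcaFcadd
  sorted[1] = BFcaFcadd$c
  sorted[2] = FcaFcadd$cB
  sorted[3] = Fcadd$cBFca
  sorted[4] = aFcadd$cBFc
  sorted[5] = add$cBFcaFc
  sorted[6] = cBFcaFcadd$
  sorted[7] = caFcadd$cBF
  sorted[8] = cadd$cBFcaF
  sorted[9] = d$cBFcaFcad
  sorted[10] = dd$cBFcaFca
sorted[8] = cadd$cBFcaF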